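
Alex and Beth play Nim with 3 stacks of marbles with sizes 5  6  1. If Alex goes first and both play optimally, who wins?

Write each in binary and XOR column by column:
  101  (5)
  110  (6)
  001  (1)
  ---
  010  (2)
The nim-sum is 2 ≠ 0, so this is an N-position: the player to move can win; Alex has a winning move.

Alex wins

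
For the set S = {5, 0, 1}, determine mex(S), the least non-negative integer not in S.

2

The values 0, 1 are all present; 2 is the first non-negative integer missing from the set.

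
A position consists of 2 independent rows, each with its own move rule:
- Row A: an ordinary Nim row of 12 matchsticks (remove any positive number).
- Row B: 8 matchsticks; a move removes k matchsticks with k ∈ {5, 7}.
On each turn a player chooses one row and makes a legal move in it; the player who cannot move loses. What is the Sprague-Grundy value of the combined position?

Row A is a plain Nim row of size 12, so its Grundy value is 12.
For row B, compute g(0), g(1), … with moves {5, 7}:
g(0) = mex{} = 0
g(1) = mex{} = 0
g(2) = mex{} = 0
g(3) = mex{} = 0
g(4) = mex{} = 0
g(5) = mex{0} = 1
g(6) = mex{0} = 1
g(7) = mex{0} = 1
g(8) = mex{0} = 1
So g(8) = 1.
By the Sprague-Grundy theorem, the Grundy value of a sum of independent games is the XOR of the component values.
Combined value = 12 XOR 1 = 13.

13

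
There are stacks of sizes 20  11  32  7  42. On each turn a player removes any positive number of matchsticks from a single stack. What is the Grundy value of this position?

18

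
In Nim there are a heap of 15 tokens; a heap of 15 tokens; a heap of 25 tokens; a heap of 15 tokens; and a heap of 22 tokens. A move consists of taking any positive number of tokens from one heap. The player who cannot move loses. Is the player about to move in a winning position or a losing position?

Losing position

Bitwise XOR of the heap sizes:
  01111  (15)
  01111  (15)
  11001  (25)
  01111  (15)
  10110  (22)
  -----
  00000  (0)
The nim-sum is 0, so this is a P-position: the player to move is in a losing position under optimal play.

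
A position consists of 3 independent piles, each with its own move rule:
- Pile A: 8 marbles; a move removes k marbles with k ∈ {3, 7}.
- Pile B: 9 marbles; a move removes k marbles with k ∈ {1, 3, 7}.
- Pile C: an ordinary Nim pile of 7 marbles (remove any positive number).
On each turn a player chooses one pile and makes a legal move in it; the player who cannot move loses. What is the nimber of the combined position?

4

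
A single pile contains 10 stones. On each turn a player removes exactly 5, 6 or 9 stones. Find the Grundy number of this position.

Build the Grundy sequence with g(k) = mex{g(k−s) : s ∈ {5, 6, 9}, s ≤ k}:
k:     0  1  2  3  4  5  6  7  8  9 10
g(k):  0  0  0  0  0  1  1  1  1  1  2
So g(10) = 2.

2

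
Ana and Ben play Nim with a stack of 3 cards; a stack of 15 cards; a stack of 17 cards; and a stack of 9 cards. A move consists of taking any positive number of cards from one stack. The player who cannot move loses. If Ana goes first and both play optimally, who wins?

Ana wins

Nim-sum: 3 XOR 15 XOR 17 XOR 9 = 20.
The nim-sum is 20 ≠ 0, so this is an N-position: the player to move can win; Ana has a winning move.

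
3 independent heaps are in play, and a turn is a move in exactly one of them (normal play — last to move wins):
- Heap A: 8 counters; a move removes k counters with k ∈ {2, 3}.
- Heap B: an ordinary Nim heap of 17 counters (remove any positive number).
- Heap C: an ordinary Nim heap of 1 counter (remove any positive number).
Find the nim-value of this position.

For heap A, compute g(0), g(1), … with moves {2, 3}:
g(0) = mex{} = 0
g(1) = mex{} = 0
g(2) = mex{0} = 1
g(3) = mex{0} = 1
g(4) = mex{0,1} = 2
g(5) = mex{1} = 0
g(6) = mex{1,2} = 0
g(7) = mex{0,2} = 1
g(8) = mex{0} = 1
So g(8) = 1.
Heap B is a plain Nim heap of size 17, so its Grundy value is 17.
Heap C is a plain Nim heap of size 1, so its Grundy value is 1.
The value of a disjunctive sum is the nim-sum of the parts.
Combined value = 1 ⊕ 17 ⊕ 1 = 17.

17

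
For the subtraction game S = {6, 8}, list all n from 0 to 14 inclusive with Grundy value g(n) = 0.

Grundy values for subtraction set {6, 8}:
g(0) = mex{} = 0
g(1) = mex{} = 0
g(2) = mex{} = 0
g(3) = mex{} = 0
g(4) = mex{} = 0
g(5) = mex{} = 0
g(6) = mex{0} = 1
g(7) = mex{0} = 1
g(8) = mex{0} = 1
g(9) = mex{0} = 1
g(10) = mex{0} = 1
g(11) = mex{0} = 1
g(12) = mex{0,1} = 2
g(13) = mex{0,1} = 2
g(14) = mex{1} = 0
The P-positions (g = 0) in 0..14 are 0, 1, 2, 3, 4, 5, 14.

0, 1, 2, 3, 4, 5, 14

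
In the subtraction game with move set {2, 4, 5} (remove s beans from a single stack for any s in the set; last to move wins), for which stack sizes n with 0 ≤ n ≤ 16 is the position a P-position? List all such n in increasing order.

0, 1, 7, 8, 14, 15

Compute g(0), g(1), … for moves {2, 4, 5}:
k:     0  1  2  3  4  5  6  7  8  9 10 11 12 13 14 15 16
g(k):  0  0  1  1  2  2  3  0  0  1  1  2  2  3  0  0  1
The P-positions (g = 0) in 0..16 are 0, 1, 7, 8, 14, 15.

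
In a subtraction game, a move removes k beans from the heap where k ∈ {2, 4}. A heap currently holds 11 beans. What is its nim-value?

Compute g(0), g(1), … for moves {2, 4}:
g(0) = mex{} = 0
g(1) = mex{} = 0
g(2) = mex{0} = 1
g(3) = mex{0} = 1
g(4) = mex{0,1} = 2
g(5) = mex{0,1} = 2
g(6) = mex{1,2} = 0
g(7) = mex{1,2} = 0
g(8) = mex{0,2} = 1
g(9) = mex{0,2} = 1
g(10) = mex{0,1} = 2
g(11) = mex{0,1} = 2
So g(11) = 2.

2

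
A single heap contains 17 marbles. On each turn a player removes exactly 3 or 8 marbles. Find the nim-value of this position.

0

Build the Grundy sequence with g(k) = mex{g(k−s) : s ∈ {3, 8}, s ≤ k}:
k:     0  1  2  3  4  5  6  7  8  9 10 11 12 13 14 15 16 17
g(k):  0  0  0  1  1  1  0  0  2  1  1  0  0  0  1  1  1  0
So g(17) = 0.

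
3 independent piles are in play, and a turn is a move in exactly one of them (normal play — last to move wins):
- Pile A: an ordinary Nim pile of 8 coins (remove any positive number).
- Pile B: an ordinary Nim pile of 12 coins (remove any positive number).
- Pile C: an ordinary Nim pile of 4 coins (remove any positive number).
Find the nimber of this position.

0

Pile A is a plain Nim pile of size 8, so its Grundy value is 8.
Pile B is a plain Nim pile of size 12, so its Grundy value is 12.
Pile C is a plain Nim pile of size 4, so its Grundy value is 4.
The value of a disjunctive sum is the nim-sum of the parts.
Combined value = 8 ⊕ 12 ⊕ 4 = 0.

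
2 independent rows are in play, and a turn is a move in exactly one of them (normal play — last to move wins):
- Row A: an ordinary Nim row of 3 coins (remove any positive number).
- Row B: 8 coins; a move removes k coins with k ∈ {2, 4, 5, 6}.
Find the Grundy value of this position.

3

Row A is a plain Nim row of size 3, so its Grundy value is 3.
For row B, compute g(0), g(1), … with moves {2, 4, 5, 6}:
k:     0  1  2  3  4  5  6  7  8
g(k):  0  0  1  1  2  2  3  3  0
So g(8) = 0.
The value of a disjunctive sum is the nim-sum of the parts.
Combined value = 3 XOR 0 = 3.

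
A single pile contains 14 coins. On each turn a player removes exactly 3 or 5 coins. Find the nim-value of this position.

2

Build the Grundy sequence with g(k) = mex{g(k−s) : s ∈ {3, 5}, s ≤ k}:
k:     0  1  2  3  4  5  6  7  8  9 10 11 12 13 14
g(k):  0  0  0  1  1  1  2  2  0  0  0  1  1  1  2
So g(14) = 2.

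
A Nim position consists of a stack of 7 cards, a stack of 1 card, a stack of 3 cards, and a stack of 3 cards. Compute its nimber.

Compute the nim-sum pairwise:
7 ⊕ 1 = 6
6 ⊕ 3 = 5
5 ⊕ 3 = 6

6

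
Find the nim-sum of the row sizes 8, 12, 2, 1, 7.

0

Bitwise XOR of the heap sizes:
  1000  (8)
  1100  (12)
  0010  (2)
  0001  (1)
  0111  (7)
  ----
  0000  (0)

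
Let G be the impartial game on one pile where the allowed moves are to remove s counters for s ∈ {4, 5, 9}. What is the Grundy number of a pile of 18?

1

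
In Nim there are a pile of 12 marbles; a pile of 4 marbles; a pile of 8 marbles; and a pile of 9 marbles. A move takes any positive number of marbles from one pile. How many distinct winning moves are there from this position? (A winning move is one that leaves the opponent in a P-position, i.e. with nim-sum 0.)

3

Nim-sum: 12 ^ 4 ^ 8 ^ 9 = 9.
The overall nim-sum is X = 9. A pile of size p has a winning move iff p XOR X < p (reduce it to p XOR X).
  12: 12 XOR 9 = 5 < 12 — winning move (to 5).
  4: 4 XOR 9 = 13 ≥ 4 — no move.
  8: 8 XOR 9 = 1 < 8 — winning move (to 1).
  9: 9 XOR 9 = 0 < 9 — winning move (to 0).
That gives 3 winning moves.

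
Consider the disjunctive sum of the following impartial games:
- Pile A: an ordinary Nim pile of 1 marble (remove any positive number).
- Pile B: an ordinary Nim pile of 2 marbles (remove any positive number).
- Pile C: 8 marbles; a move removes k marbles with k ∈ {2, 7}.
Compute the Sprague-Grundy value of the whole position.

1

Pile A is a plain Nim pile of size 1, so its Grundy value is 1.
Pile B is a plain Nim pile of size 2, so its Grundy value is 2.
Grundy values for pile C (subtraction set {2, 7}):
k:     0  1  2  3  4  5  6  7  8
g(k):  0  0  1  1  0  0  1  1  2
So g(8) = 2.
By the Sprague-Grundy theorem, the Grundy value of a sum of independent games is the XOR of the component values.
Combined value = 1 XOR 2 XOR 2 = 1.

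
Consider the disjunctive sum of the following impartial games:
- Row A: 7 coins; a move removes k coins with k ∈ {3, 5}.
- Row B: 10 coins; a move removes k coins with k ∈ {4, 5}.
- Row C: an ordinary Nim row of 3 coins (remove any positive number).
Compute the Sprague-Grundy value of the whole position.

For row A, compute g(0), g(1), … with moves {3, 5}:
g(0) = mex{} = 0
g(1) = mex{} = 0
g(2) = mex{} = 0
g(3) = mex{0} = 1
g(4) = mex{0} = 1
g(5) = mex{0} = 1
g(6) = mex{0,1} = 2
g(7) = mex{0,1} = 2
So g(7) = 2.
For row B, compute g(0), g(1), … with moves {4, 5}:
g(0) = mex{} = 0
g(1) = mex{} = 0
g(2) = mex{} = 0
g(3) = mex{} = 0
g(4) = mex{0} = 1
g(5) = mex{0} = 1
g(6) = mex{0} = 1
g(7) = mex{0} = 1
g(8) = mex{0,1} = 2
g(9) = mex{1} = 0
g(10) = mex{1} = 0
So g(10) = 0.
Row C is a plain Nim row of size 3, so its Grundy value is 3.
By the Sprague-Grundy theorem, the Grundy value of a sum of independent games is the XOR of the component values.
Combined value = 2 ⊕ 0 ⊕ 3 = 1.

1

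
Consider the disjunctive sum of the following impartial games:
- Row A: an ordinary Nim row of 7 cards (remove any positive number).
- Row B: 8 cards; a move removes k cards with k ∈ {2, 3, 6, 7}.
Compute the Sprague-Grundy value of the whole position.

5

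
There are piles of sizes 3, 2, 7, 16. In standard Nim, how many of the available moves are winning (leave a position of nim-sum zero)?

Nim-sum: 3 ^ 2 ^ 7 ^ 16 = 22.
The overall nim-sum is X = 22. A pile of size p has a winning move iff p XOR X < p (reduce it to p XOR X).
  3: 3 XOR 22 = 21 ≥ 3 — no move.
  2: 2 XOR 22 = 20 ≥ 2 — no move.
  7: 7 XOR 22 = 17 ≥ 7 — no move.
  16: 16 XOR 22 = 6 < 16 — winning move (to 6).
That gives 1 winning move.

1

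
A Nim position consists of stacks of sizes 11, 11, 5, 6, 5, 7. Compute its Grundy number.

1

Write each in binary and XOR column by column:
  1011  (11)
  1011  (11)
  0101  (5)
  0110  (6)
  0101  (5)
  0111  (7)
  ----
  0001  (1)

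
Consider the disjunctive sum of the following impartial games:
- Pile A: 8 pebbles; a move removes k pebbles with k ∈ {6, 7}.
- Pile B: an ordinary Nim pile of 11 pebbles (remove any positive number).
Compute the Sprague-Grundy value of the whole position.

For pile A, compute g(0), g(1), … with moves {6, 7}:
k:     0  1  2  3  4  5  6  7  8
g(k):  0  0  0  0  0  0  1  1  1
So g(8) = 1.
Pile B is a plain Nim pile of size 11, so its Grundy value is 11.
By the Sprague-Grundy theorem, the Grundy value of a sum of independent games is the XOR of the component values.
Combined value = 1 XOR 11 = 10.

10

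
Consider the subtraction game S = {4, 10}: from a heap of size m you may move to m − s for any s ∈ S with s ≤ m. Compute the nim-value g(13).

Build the Grundy sequence with g(k) = mex{g(k−s) : s ∈ {4, 10}, s ≤ k}:
g(0) = mex{} = 0
g(1) = mex{} = 0
g(2) = mex{} = 0
g(3) = mex{} = 0
g(4) = mex{0} = 1
g(5) = mex{0} = 1
g(6) = mex{0} = 1
g(7) = mex{0} = 1
g(8) = mex{1} = 0
g(9) = mex{1} = 0
g(10) = mex{0,1} = 2
g(11) = mex{0,1} = 2
g(12) = mex{0} = 1
g(13) = mex{0} = 1
So g(13) = 1.

1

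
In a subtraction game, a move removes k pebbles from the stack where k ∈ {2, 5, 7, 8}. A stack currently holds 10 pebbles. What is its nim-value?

0

Grundy values for subtraction set {2, 5, 7, 8}:
g(0) = mex{} = 0
g(1) = mex{} = 0
g(2) = mex{0} = 1
g(3) = mex{0} = 1
g(4) = mex{1} = 0
g(5) = mex{0,1} = 2
g(6) = mex{0} = 1
g(7) = mex{0,1,2} = 3
g(8) = mex{0,1} = 2
g(9) = mex{0,1,3} = 2
g(10) = mex{1,2} = 0
So g(10) = 0.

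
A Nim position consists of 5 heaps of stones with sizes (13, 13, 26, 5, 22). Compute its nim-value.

Compute the nim-sum pairwise:
13 ⊕ 13 = 0
0 ⊕ 26 = 26
26 ⊕ 5 = 31
31 ⊕ 22 = 9

9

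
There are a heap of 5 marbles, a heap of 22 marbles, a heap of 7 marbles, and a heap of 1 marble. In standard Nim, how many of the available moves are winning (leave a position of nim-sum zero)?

1

Bitwise XOR of the heap sizes:
  00101  (5)
  10110  (22)
  00111  (7)
  00001  (1)
  -----
  10101  (21)
The overall nim-sum is X = 21. A heap of size p has a winning move iff p XOR X < p (reduce it to p XOR X).
  5: 5 XOR 21 = 16 ≥ 5 — no move.
  22: 22 XOR 21 = 3 < 22 — winning move (to 3).
  7: 7 XOR 21 = 18 ≥ 7 — no move.
  1: 1 XOR 21 = 20 ≥ 1 — no move.
That gives 1 winning move.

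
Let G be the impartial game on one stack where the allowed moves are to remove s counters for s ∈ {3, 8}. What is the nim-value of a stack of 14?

1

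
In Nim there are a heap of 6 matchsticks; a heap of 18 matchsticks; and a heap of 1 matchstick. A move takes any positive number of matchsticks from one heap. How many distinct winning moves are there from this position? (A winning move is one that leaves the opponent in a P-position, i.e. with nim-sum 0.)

1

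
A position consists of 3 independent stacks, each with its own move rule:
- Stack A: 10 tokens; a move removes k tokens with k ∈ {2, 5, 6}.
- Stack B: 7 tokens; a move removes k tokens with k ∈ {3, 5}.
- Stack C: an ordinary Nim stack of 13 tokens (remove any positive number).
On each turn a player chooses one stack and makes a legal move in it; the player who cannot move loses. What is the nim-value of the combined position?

14

Build the Grundy sequence for stack A with g(k) = mex{g(k−s) : s ∈ {2, 5, 6}, s ≤ k}:
k:     0  1  2  3  4  5  6  7  8  9 10
g(k):  0  0  1  1  0  2  1  3  0  2  1
So g(10) = 1.
Build the Grundy sequence for stack B with g(k) = mex{g(k−s) : s ∈ {3, 5}, s ≤ k}:
g(0) = mex{} = 0
g(1) = mex{} = 0
g(2) = mex{} = 0
g(3) = mex{0} = 1
g(4) = mex{0} = 1
g(5) = mex{0} = 1
g(6) = mex{0,1} = 2
g(7) = mex{0,1} = 2
So g(7) = 2.
Stack C is a plain Nim stack of size 13, so its Grundy value is 13.
By the Sprague-Grundy theorem, the Grundy value of a sum of independent games is the XOR of the component values.
Combined value = 1 XOR 2 XOR 13 = 14.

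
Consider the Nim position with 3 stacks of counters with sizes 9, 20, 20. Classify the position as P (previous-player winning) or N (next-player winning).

Nim-sum: 9 ⊕ 20 ⊕ 20 = 9.
The nim-sum is 9 ≠ 0, so this is an N-position: the player to move can win.

N-position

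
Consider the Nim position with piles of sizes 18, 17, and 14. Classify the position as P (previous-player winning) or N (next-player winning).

N-position

Write each in binary and XOR column by column:
  10010  (18)
  10001  (17)
  01110  (14)
  -----
  01101  (13)
The nim-sum is 13 ≠ 0, so this is an N-position: the player to move can win.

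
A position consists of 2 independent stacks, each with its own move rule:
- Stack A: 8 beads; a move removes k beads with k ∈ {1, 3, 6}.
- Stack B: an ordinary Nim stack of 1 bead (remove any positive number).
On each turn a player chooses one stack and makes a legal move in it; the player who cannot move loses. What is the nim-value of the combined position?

3

For stack A, compute g(0), g(1), … with moves {1, 3, 6}:
k:     0  1  2  3  4  5  6  7  8
g(k):  0  1  0  1  0  1  2  3  2
So g(8) = 2.
Stack B is a plain Nim stack of size 1, so its Grundy value is 1.
The value of a disjunctive sum is the nim-sum of the parts.
Combined value = 2 XOR 1 = 3.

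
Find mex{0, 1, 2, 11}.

3

The values 0, 1, 2 are all present; 3 is the first non-negative integer missing from the set.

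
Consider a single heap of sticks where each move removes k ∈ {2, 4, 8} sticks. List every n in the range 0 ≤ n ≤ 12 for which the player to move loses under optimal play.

0, 1, 6, 7, 12

Grundy values for subtraction set {2, 4, 8}:
k:     0  1  2  3  4  5  6  7  8  9 10 11 12
g(k):  0  0  1  1  2  2  0  0  1  1  2  2  0
The P-positions (g = 0) in 0..12 are 0, 1, 6, 7, 12.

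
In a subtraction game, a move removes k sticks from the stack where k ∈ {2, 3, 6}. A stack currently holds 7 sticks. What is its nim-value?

Build the Grundy sequence with g(k) = mex{g(k−s) : s ∈ {2, 3, 6}, s ≤ k}:
g(0) = mex{} = 0
g(1) = mex{} = 0
g(2) = mex{0} = 1
g(3) = mex{0} = 1
g(4) = mex{0,1} = 2
g(5) = mex{1} = 0
g(6) = mex{0,1,2} = 3
g(7) = mex{0,2} = 1
So g(7) = 1.

1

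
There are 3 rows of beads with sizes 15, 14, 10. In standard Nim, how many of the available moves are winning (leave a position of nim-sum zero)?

3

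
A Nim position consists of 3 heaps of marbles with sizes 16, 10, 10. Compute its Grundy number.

16

Bitwise XOR of the heap sizes:
  10000  (16)
  01010  (10)
  01010  (10)
  -----
  10000  (16)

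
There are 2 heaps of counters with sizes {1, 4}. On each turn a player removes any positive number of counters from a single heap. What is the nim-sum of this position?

Compute the nim-sum pairwise:
1 ⊕ 4 = 5

5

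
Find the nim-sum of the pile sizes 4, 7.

3

Nim-sum: 4 ⊕ 7 = 3.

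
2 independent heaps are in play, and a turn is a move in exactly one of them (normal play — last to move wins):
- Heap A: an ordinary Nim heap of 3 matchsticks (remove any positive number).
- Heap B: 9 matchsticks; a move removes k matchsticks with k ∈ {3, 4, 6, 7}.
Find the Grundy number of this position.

0

Heap A is a plain Nim heap of size 3, so its Grundy value is 3.
Grundy values for heap B (subtraction set {3, 4, 6, 7}):
g(0) = mex{} = 0
g(1) = mex{} = 0
g(2) = mex{} = 0
g(3) = mex{0} = 1
g(4) = mex{0} = 1
g(5) = mex{0} = 1
g(6) = mex{0,1} = 2
g(7) = mex{0,1} = 2
g(8) = mex{0,1} = 2
g(9) = mex{0,1,2} = 3
So g(9) = 3.
The value of a disjunctive sum is the nim-sum of the parts.
Combined value = 3 XOR 3 = 0.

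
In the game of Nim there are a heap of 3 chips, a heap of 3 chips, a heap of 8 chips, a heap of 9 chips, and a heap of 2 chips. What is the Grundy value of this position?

3

In binary:
  0011  (3)
  0011  (3)
  1000  (8)
  1001  (9)
  0010  (2)
  ----
  0011  (3)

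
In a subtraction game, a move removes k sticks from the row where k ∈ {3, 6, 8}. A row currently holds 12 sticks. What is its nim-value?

0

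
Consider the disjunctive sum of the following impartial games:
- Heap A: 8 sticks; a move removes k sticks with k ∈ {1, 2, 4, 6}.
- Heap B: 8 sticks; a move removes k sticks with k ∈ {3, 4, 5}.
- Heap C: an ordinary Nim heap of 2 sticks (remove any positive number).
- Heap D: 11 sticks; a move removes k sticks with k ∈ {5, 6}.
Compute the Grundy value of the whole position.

For heap A, compute g(0), g(1), … with moves {1, 2, 4, 6}:
k:     0  1  2  3  4  5  6  7  8
g(k):  0  1  2  0  1  2  3  4  0
So g(8) = 0.
Grundy values for heap B (subtraction set {3, 4, 5}):
g(0) = mex{} = 0
g(1) = mex{} = 0
g(2) = mex{} = 0
g(3) = mex{0} = 1
g(4) = mex{0} = 1
g(5) = mex{0} = 1
g(6) = mex{0,1} = 2
g(7) = mex{0,1} = 2
g(8) = mex{1} = 0
So g(8) = 0.
Heap C is a plain Nim heap of size 2, so its Grundy value is 2.
For heap D, compute g(0), g(1), … with moves {5, 6}:
g(0) = mex{} = 0
g(1) = mex{} = 0
g(2) = mex{} = 0
g(3) = mex{} = 0
g(4) = mex{} = 0
g(5) = mex{0} = 1
g(6) = mex{0} = 1
g(7) = mex{0} = 1
g(8) = mex{0} = 1
g(9) = mex{0} = 1
g(10) = mex{0,1} = 2
g(11) = mex{1} = 0
So g(11) = 0.
By the Sprague-Grundy theorem, the Grundy value of a sum of independent games is the XOR of the component values.
Combined value = 0 XOR 0 XOR 2 XOR 0 = 2.

2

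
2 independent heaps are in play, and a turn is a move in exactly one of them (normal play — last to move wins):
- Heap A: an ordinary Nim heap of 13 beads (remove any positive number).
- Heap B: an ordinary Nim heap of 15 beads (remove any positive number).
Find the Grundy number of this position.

2

Heap A is a plain Nim heap of size 13, so its Grundy value is 13.
Heap B is a plain Nim heap of size 15, so its Grundy value is 15.
By the Sprague-Grundy theorem, the Grundy value of a sum of independent games is the XOR of the component values.
Combined value = 13 XOR 15 = 2.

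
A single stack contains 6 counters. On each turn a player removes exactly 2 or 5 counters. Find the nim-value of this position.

1

Build the Grundy sequence with g(k) = mex{g(k−s) : s ∈ {2, 5}, s ≤ k}:
g(0) = mex{} = 0
g(1) = mex{} = 0
g(2) = mex{0} = 1
g(3) = mex{0} = 1
g(4) = mex{1} = 0
g(5) = mex{0,1} = 2
g(6) = mex{0} = 1
So g(6) = 1.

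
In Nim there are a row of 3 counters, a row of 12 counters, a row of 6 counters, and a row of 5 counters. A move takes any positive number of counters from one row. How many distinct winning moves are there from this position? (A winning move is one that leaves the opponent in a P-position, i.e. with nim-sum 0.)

1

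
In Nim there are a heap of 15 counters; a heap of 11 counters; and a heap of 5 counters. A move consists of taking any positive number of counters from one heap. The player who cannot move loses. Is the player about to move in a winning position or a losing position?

Write each in binary and XOR column by column:
  1111  (15)
  1011  (11)
  0101  (5)
  ----
  0001  (1)
The nim-sum is 1 ≠ 0, so this is an N-position: the player to move can win.

Winning position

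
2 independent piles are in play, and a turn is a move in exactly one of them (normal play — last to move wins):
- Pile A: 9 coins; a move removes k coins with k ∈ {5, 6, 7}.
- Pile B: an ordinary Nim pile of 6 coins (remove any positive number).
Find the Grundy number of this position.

7

Build the Grundy sequence for pile A with g(k) = mex{g(k−s) : s ∈ {5, 6, 7}, s ≤ k}:
k:     0  1  2  3  4  5  6  7  8  9
g(k):  0  0  0  0  0  1  1  1  1  1
So g(9) = 1.
Pile B is a plain Nim pile of size 6, so its Grundy value is 6.
By the Sprague-Grundy theorem, the Grundy value of a sum of independent games is the XOR of the component values.
Combined value = 1 XOR 6 = 7.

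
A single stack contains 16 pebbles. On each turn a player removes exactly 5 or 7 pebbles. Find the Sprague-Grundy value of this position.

0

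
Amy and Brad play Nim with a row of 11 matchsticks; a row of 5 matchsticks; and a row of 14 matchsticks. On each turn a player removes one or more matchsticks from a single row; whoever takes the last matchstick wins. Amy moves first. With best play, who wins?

Brad wins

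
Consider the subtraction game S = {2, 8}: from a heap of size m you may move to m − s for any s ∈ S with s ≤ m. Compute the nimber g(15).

0

Compute g(0), g(1), … for moves {2, 8}:
k:     0  1  2  3  4  5  6  7  8  9 10 11 12 13 14 15
g(k):  0  0  1  1  0  0  1  1  2  2  0  0  1  1  0  0
So g(15) = 0.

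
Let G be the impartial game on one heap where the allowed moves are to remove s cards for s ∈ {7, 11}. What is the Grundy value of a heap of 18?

0

Build the Grundy sequence with g(k) = mex{g(k−s) : s ∈ {7, 11}, s ≤ k}:
k:     0  1  2  3  4  5  6  7  8  9 10 11 12 13 14 15 16 17 18
g(k):  0  0  0  0  0  0  0  1  1  1  1  1  1  1  2  2  2  2  0
So g(18) = 0.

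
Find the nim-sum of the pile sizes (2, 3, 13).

Compute the nim-sum pairwise:
2 ⊕ 3 = 1
1 ⊕ 13 = 12

12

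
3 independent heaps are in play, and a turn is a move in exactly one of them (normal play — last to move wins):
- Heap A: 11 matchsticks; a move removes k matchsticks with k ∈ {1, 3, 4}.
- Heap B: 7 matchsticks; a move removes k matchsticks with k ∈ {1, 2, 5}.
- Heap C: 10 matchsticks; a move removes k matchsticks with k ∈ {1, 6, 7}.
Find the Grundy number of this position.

For heap A, compute g(0), g(1), … with moves {1, 3, 4}:
g(0) = mex{} = 0
g(1) = mex{0} = 1
g(2) = mex{1} = 0
g(3) = mex{0} = 1
g(4) = mex{0,1} = 2
g(5) = mex{0,1,2} = 3
g(6) = mex{0,1,3} = 2
g(7) = mex{1,2} = 0
g(8) = mex{0,2,3} = 1
g(9) = mex{1,2,3} = 0
g(10) = mex{0,2} = 1
g(11) = mex{0,1} = 2
So g(11) = 2.
Build the Grundy sequence for heap B with g(k) = mex{g(k−s) : s ∈ {1, 2, 5}, s ≤ k}:
g(0) = mex{} = 0
g(1) = mex{0} = 1
g(2) = mex{0,1} = 2
g(3) = mex{1,2} = 0
g(4) = mex{0,2} = 1
g(5) = mex{0,1} = 2
g(6) = mex{1,2} = 0
g(7) = mex{0,2} = 1
So g(7) = 1.
For heap C, compute g(0), g(1), … with moves {1, 6, 7}:
g(0) = mex{} = 0
g(1) = mex{0} = 1
g(2) = mex{1} = 0
g(3) = mex{0} = 1
g(4) = mex{1} = 0
g(5) = mex{0} = 1
g(6) = mex{0,1} = 2
g(7) = mex{0,1,2} = 3
g(8) = mex{0,1,3} = 2
g(9) = mex{0,1,2} = 3
g(10) = mex{0,1,3} = 2
So g(10) = 2.
The value of a disjunctive sum is the nim-sum of the parts.
Combined value = 2 ⊕ 1 ⊕ 2 = 1.

1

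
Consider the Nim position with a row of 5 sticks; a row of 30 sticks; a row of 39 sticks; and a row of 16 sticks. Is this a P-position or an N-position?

N-position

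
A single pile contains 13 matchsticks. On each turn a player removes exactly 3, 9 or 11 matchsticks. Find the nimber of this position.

2

Grundy values for subtraction set {3, 9, 11}:
g(0) = mex{} = 0
g(1) = mex{} = 0
g(2) = mex{} = 0
g(3) = mex{0} = 1
g(4) = mex{0} = 1
g(5) = mex{0} = 1
g(6) = mex{1} = 0
g(7) = mex{1} = 0
g(8) = mex{1} = 0
g(9) = mex{0} = 1
g(10) = mex{0} = 1
g(11) = mex{0} = 1
g(12) = mex{0,1} = 2
g(13) = mex{0,1} = 2
So g(13) = 2.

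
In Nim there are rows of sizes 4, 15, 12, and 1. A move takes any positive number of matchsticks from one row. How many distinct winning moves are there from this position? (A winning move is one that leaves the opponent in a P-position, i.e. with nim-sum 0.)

Nim-sum: 4 ^ 15 ^ 12 ^ 1 = 6.
The overall nim-sum is X = 6. A row of size p has a winning move iff p XOR X < p (reduce it to p XOR X).
  4: 4 XOR 6 = 2 < 4 — winning move (to 2).
  15: 15 XOR 6 = 9 < 15 — winning move (to 9).
  12: 12 XOR 6 = 10 < 12 — winning move (to 10).
  1: 1 XOR 6 = 7 ≥ 1 — no move.
That gives 3 winning moves.

3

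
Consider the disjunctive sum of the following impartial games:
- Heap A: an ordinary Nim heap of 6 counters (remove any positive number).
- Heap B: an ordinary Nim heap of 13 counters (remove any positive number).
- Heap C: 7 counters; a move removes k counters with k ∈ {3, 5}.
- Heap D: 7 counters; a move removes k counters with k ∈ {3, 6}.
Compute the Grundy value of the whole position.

11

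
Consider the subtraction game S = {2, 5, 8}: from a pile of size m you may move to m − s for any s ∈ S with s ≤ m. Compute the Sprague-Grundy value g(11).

Grundy values for subtraction set {2, 5, 8}:
g(0) = mex{} = 0
g(1) = mex{} = 0
g(2) = mex{0} = 1
g(3) = mex{0} = 1
g(4) = mex{1} = 0
g(5) = mex{0,1} = 2
g(6) = mex{0} = 1
g(7) = mex{1,2} = 0
g(8) = mex{0,1} = 2
g(9) = mex{0} = 1
g(10) = mex{1,2} = 0
g(11) = mex{1} = 0
So g(11) = 0.

0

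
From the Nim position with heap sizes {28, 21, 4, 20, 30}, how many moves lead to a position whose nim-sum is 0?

Nim-sum: 28 ⊕ 21 ⊕ 4 ⊕ 20 ⊕ 30 = 7.
The overall nim-sum is X = 7. A heap of size p has a winning move iff p XOR X < p (reduce it to p XOR X).
  28: 28 XOR 7 = 27 < 28 — winning move (to 27).
  21: 21 XOR 7 = 18 < 21 — winning move (to 18).
  4: 4 XOR 7 = 3 < 4 — winning move (to 3).
  20: 20 XOR 7 = 19 < 20 — winning move (to 19).
  30: 30 XOR 7 = 25 < 30 — winning move (to 25).
That gives 5 winning moves.

5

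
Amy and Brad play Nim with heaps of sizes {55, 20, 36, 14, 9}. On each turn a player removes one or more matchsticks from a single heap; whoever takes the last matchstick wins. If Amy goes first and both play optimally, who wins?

Brad wins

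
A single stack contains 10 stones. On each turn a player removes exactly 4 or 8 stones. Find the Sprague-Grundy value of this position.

Build the Grundy sequence with g(k) = mex{g(k−s) : s ∈ {4, 8}, s ≤ k}:
k:     0  1  2  3  4  5  6  7  8  9 10
g(k):  0  0  0  0  1  1  1  1  2  2  2
So g(10) = 2.

2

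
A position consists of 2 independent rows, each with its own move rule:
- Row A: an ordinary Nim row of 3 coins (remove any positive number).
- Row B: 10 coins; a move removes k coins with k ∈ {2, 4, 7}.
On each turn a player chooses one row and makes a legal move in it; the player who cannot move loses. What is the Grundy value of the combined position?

Row A is a plain Nim row of size 3, so its Grundy value is 3.
Grundy values for row B (subtraction set {2, 4, 7}):
g(0) = mex{} = 0
g(1) = mex{} = 0
g(2) = mex{0} = 1
g(3) = mex{0} = 1
g(4) = mex{0,1} = 2
g(5) = mex{0,1} = 2
g(6) = mex{1,2} = 0
g(7) = mex{0,1,2} = 3
g(8) = mex{0,2} = 1
g(9) = mex{1,2,3} = 0
g(10) = mex{0,1} = 2
So g(10) = 2.
The value of a disjunctive sum is the nim-sum of the parts.
Combined value = 3 XOR 2 = 1.

1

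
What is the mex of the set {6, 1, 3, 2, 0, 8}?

4

The values 0, 1, 2, 3 are all present; 4 is the first non-negative integer missing from the set.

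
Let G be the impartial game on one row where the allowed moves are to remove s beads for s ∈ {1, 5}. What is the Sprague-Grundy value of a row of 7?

1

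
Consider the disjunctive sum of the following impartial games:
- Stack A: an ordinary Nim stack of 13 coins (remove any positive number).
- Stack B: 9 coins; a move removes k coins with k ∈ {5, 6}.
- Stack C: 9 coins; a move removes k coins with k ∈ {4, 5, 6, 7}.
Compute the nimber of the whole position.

Stack A is a plain Nim stack of size 13, so its Grundy value is 13.
For stack B, compute g(0), g(1), … with moves {5, 6}:
k:     0  1  2  3  4  5  6  7  8  9
g(k):  0  0  0  0  0  1  1  1  1  1
So g(9) = 1.
Grundy values for stack C (subtraction set {4, 5, 6, 7}):
k:     0  1  2  3  4  5  6  7  8  9
g(k):  0  0  0  0  1  1  1  1  2  2
So g(9) = 2.
By the Sprague-Grundy theorem, the Grundy value of a sum of independent games is the XOR of the component values.
Combined value = 13 ⊕ 1 ⊕ 2 = 14.

14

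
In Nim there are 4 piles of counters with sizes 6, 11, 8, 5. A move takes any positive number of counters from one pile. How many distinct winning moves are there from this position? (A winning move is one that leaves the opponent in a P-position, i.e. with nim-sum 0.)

Compute the nim-sum pairwise:
6 ⊕ 11 = 13
13 ⊕ 8 = 5
5 ⊕ 5 = 0
The nim-sum is already 0, so every move leaves a nonzero nim-sum — there are no winning moves.

0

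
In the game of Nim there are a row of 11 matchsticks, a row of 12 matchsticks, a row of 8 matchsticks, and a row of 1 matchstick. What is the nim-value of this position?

14

Nim-sum: 11 ^ 12 ^ 8 ^ 1 = 14.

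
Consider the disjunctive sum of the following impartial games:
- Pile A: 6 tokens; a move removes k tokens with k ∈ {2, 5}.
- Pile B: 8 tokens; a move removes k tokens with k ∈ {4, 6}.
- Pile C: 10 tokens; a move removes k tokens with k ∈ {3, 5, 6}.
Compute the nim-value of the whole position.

3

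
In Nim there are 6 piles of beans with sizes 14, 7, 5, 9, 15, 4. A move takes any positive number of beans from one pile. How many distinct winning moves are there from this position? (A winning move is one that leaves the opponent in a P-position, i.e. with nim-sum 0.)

Nim-sum: 14 XOR 7 XOR 5 XOR 9 XOR 15 XOR 4 = 14.
The overall nim-sum is X = 14. A pile of size p has a winning move iff p XOR X < p (reduce it to p XOR X).
  14: 14 XOR 14 = 0 < 14 — winning move (to 0).
  7: 7 XOR 14 = 9 ≥ 7 — no move.
  5: 5 XOR 14 = 11 ≥ 5 — no move.
  9: 9 XOR 14 = 7 < 9 — winning move (to 7).
  15: 15 XOR 14 = 1 < 15 — winning move (to 1).
  4: 4 XOR 14 = 10 ≥ 4 — no move.
That gives 3 winning moves.

3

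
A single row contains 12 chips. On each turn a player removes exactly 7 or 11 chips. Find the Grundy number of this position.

1

Grundy values for subtraction set {7, 11}:
k:     0  1  2  3  4  5  6  7  8  9 10 11 12
g(k):  0  0  0  0  0  0  0  1  1  1  1  1  1
So g(12) = 1.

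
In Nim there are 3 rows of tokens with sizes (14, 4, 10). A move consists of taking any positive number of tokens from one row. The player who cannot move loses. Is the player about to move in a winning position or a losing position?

Losing position

Nim-sum: 14 XOR 4 XOR 10 = 0.
The nim-sum is 0, so this is a P-position: the player to move is in a losing position under optimal play.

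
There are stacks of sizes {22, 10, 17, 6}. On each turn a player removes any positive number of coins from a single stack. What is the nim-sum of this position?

11

Nim-sum: 22 ^ 10 ^ 17 ^ 6 = 11.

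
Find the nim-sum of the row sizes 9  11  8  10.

0

Nim-sum: 9 ⊕ 11 ⊕ 8 ⊕ 10 = 0.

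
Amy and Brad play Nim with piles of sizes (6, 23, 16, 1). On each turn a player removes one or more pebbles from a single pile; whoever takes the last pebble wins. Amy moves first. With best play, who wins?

Brad wins

Nim-sum: 6 XOR 23 XOR 16 XOR 1 = 0.
The nim-sum is 0, so this is a P-position: the player to move is in a losing position under optimal play; Amy is about to move from it and so loses — Brad wins.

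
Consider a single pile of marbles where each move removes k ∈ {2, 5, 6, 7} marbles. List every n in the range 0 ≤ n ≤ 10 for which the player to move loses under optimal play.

0, 1, 4

Build the Grundy sequence with g(k) = mex{g(k−s) : s ∈ {2, 5, 6, 7}, s ≤ k}:
g(0) = mex{} = 0
g(1) = mex{} = 0
g(2) = mex{0} = 1
g(3) = mex{0} = 1
g(4) = mex{1} = 0
g(5) = mex{0,1} = 2
g(6) = mex{0} = 1
g(7) = mex{0,1,2} = 3
g(8) = mex{0,1} = 2
g(9) = mex{0,1,3} = 2
g(10) = mex{0,1,2} = 3
The P-positions (g = 0) in 0..10 are 0, 1, 4.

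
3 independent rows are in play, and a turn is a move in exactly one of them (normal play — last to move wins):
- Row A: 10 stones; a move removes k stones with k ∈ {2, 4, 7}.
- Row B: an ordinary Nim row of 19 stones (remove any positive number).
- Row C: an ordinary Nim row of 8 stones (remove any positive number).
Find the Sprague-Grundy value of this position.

25

For row A, compute g(0), g(1), … with moves {2, 4, 7}:
g(0) = mex{} = 0
g(1) = mex{} = 0
g(2) = mex{0} = 1
g(3) = mex{0} = 1
g(4) = mex{0,1} = 2
g(5) = mex{0,1} = 2
g(6) = mex{1,2} = 0
g(7) = mex{0,1,2} = 3
g(8) = mex{0,2} = 1
g(9) = mex{1,2,3} = 0
g(10) = mex{0,1} = 2
So g(10) = 2.
Row B is a plain Nim row of size 19, so its Grundy value is 19.
Row C is a plain Nim row of size 8, so its Grundy value is 8.
By the Sprague-Grundy theorem, the Grundy value of a sum of independent games is the XOR of the component values.
Combined value = 2 XOR 19 XOR 8 = 25.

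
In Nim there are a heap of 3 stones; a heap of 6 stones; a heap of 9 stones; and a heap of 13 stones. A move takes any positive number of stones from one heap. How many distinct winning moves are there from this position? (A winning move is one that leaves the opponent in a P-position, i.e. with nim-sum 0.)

Nim-sum: 3 ⊕ 6 ⊕ 9 ⊕ 13 = 1.
The overall nim-sum is X = 1. A heap of size p has a winning move iff p XOR X < p (reduce it to p XOR X).
  3: 3 XOR 1 = 2 < 3 — winning move (to 2).
  6: 6 XOR 1 = 7 ≥ 6 — no move.
  9: 9 XOR 1 = 8 < 9 — winning move (to 8).
  13: 13 XOR 1 = 12 < 13 — winning move (to 12).
That gives 3 winning moves.

3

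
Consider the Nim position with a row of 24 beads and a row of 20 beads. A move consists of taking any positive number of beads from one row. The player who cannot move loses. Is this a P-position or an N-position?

N-position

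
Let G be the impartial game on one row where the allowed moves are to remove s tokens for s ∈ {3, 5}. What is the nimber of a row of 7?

Grundy values for subtraction set {3, 5}:
g(0) = mex{} = 0
g(1) = mex{} = 0
g(2) = mex{} = 0
g(3) = mex{0} = 1
g(4) = mex{0} = 1
g(5) = mex{0} = 1
g(6) = mex{0,1} = 2
g(7) = mex{0,1} = 2
So g(7) = 2.

2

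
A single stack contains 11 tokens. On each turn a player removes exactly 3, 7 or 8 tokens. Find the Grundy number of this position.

0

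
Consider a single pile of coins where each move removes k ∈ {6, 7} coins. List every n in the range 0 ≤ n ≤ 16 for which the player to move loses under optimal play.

0, 1, 2, 3, 4, 5, 13, 14, 15, 16

Compute g(0), g(1), … for moves {6, 7}:
k:     0  1  2  3  4  5  6  7  8  9 10 11 12 13 14 15 16
g(k):  0  0  0  0  0  0  1  1  1  1  1  1  2  0  0  0  0
The P-positions (g = 0) in 0..16 are 0, 1, 2, 3, 4, 5, 13, 14, 15, 16.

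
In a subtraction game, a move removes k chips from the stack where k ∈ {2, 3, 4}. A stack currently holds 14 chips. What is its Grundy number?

Build the Grundy sequence with g(k) = mex{g(k−s) : s ∈ {2, 3, 4}, s ≤ k}:
g(0) = mex{} = 0
g(1) = mex{} = 0
g(2) = mex{0} = 1
g(3) = mex{0} = 1
g(4) = mex{0,1} = 2
g(5) = mex{0,1} = 2
g(6) = mex{1,2} = 0
g(7) = mex{1,2} = 0
g(8) = mex{0,2} = 1
g(9) = mex{0,2} = 1
g(10) = mex{0,1} = 2
g(11) = mex{0,1} = 2
g(12) = mex{1,2} = 0
g(13) = mex{1,2} = 0
g(14) = mex{0,2} = 1
So g(14) = 1.

1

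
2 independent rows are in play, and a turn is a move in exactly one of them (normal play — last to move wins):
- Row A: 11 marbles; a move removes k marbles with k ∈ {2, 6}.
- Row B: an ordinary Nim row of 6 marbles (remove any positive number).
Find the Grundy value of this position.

7

For row A, compute g(0), g(1), … with moves {2, 6}:
k:     0  1  2  3  4  5  6  7  8  9 10 11
g(k):  0  0  1  1  0  0  1  1  0  0  1  1
So g(11) = 1.
Row B is a plain Nim row of size 6, so its Grundy value is 6.
By the Sprague-Grundy theorem, the Grundy value of a sum of independent games is the XOR of the component values.
Combined value = 1 ⊕ 6 = 7.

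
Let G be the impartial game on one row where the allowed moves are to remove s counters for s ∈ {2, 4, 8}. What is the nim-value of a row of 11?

2

Compute g(0), g(1), … for moves {2, 4, 8}:
g(0) = mex{} = 0
g(1) = mex{} = 0
g(2) = mex{0} = 1
g(3) = mex{0} = 1
g(4) = mex{0,1} = 2
g(5) = mex{0,1} = 2
g(6) = mex{1,2} = 0
g(7) = mex{1,2} = 0
g(8) = mex{0,2} = 1
g(9) = mex{0,2} = 1
g(10) = mex{0,1} = 2
g(11) = mex{0,1} = 2
So g(11) = 2.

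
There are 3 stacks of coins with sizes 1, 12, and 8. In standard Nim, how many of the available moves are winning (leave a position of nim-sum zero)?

Compute the nim-sum pairwise:
1 ⊕ 12 = 13
13 ⊕ 8 = 5
The overall nim-sum is X = 5. A stack of size p has a winning move iff p XOR X < p (reduce it to p XOR X).
  1: 1 XOR 5 = 4 ≥ 1 — no move.
  12: 12 XOR 5 = 9 < 12 — winning move (to 9).
  8: 8 XOR 5 = 13 ≥ 8 — no move.
That gives 1 winning move.

1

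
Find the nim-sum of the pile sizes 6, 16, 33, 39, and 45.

61

Write each in binary and XOR column by column:
  000110  (6)
  010000  (16)
  100001  (33)
  100111  (39)
  101101  (45)
  ------
  111101  (61)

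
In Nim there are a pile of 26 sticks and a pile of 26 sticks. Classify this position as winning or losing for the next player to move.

Losing position

Compute the nim-sum pairwise:
26 ⊕ 26 = 0
The nim-sum is 0, so this is a P-position: the player to move is in a losing position under optimal play.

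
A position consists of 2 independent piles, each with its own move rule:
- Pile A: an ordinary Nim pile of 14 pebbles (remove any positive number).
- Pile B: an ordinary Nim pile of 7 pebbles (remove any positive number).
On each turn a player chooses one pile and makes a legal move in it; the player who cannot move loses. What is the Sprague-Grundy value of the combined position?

Pile A is a plain Nim pile of size 14, so its Grundy value is 14.
Pile B is a plain Nim pile of size 7, so its Grundy value is 7.
The value of a disjunctive sum is the nim-sum of the parts.
Combined value = 14 ⊕ 7 = 9.

9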